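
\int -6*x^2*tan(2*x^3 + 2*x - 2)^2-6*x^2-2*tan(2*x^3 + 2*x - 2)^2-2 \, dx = -tan(2*x^3 + 2*x - 2) + C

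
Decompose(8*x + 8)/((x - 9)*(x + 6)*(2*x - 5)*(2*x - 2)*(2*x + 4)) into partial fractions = -112/(5967*(2*x - 5)) - 1/(714*(x + 6)) + 1/(594*(x + 2)) + 1/(126*(x - 1)) + 1/(858*(x - 9))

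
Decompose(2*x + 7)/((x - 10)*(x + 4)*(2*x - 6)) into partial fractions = -1/(196*(x + 4)) - 13/(98*(x - 3)) + 27/(196*(x - 10))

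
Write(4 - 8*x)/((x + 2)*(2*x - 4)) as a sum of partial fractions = -5/(2*(x + 2)) - 3/(2*(x - 2))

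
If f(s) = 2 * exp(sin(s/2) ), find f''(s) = (-2*sin(s/2) + cos(s) + 1)*exp(sin(s/2))/4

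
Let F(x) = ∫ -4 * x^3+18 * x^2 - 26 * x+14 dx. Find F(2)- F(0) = 8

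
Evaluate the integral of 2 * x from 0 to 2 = 4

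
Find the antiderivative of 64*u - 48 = 32*u^2 - 48*u + C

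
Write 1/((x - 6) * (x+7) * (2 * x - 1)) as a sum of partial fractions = -4/(165*(2*x - 1)) + 1/(195*(x + 7)) + 1/(143*(x - 6))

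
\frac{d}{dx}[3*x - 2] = 3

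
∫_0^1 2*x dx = 1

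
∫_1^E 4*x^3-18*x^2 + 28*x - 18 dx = (-1 + (-2 + E)^2)*(2 + (-1 + E)^2)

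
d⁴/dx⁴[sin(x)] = sin(x)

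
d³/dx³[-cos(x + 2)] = -sin(x + 2)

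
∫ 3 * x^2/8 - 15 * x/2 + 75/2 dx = x^3/8 - 15*x^2/4 + 75*x/2 + C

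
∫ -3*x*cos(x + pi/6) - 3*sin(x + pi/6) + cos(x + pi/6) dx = (1 - 3*x)*sin(x + pi/6) + C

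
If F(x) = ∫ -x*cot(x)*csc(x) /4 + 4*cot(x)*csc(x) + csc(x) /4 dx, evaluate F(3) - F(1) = -13*csc(3)/4 + 15*csc(1)/4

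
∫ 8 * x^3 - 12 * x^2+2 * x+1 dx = 2*x^4 - 4*x^3 + x^2 + x + C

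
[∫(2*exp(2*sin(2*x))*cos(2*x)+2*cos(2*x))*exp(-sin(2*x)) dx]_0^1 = -exp(-sin(2)) + exp(sin(2))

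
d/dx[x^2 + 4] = 2*x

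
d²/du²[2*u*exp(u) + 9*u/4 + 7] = 2*u*exp(u) + 4*exp(u)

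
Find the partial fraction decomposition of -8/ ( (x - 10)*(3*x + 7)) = 24/(37*(3*x + 7)) - 8/(37*(x - 10))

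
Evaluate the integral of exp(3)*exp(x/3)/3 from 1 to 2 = -exp(10/3) + exp(11/3)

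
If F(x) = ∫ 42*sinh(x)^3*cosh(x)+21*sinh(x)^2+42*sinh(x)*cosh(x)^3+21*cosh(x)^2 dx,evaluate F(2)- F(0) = 21*sinh(4)/2 + 21*sinh(2)^2*cosh(2)^2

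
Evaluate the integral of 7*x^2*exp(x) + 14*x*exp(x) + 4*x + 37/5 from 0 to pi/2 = pi^2/2 + 37*pi/10 + 7*pi^2*exp(pi/2)/4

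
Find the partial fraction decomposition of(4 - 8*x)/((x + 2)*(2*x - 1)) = -4/(x + 2)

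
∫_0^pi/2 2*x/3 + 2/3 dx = -1/3 + (1 + pi/2)^2/3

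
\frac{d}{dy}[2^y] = 2^y*log(2)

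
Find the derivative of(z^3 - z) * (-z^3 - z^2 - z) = -6*z^5 - 5*z^4 + 3*z^2 + 2*z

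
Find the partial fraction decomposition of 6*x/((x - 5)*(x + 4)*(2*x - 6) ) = -4/(21*(x + 4)) - 9/(14*(x - 3)) + 5/(6*(x - 5))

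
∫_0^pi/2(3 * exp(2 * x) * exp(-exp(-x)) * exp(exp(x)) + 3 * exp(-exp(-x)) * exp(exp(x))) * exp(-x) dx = -3 + 3*exp(-exp(-pi/2) + exp(pi/2))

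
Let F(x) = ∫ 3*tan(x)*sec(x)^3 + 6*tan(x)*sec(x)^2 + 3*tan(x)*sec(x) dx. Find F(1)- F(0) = -8 + (1 + sec(1))^3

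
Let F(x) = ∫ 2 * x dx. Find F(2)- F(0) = 4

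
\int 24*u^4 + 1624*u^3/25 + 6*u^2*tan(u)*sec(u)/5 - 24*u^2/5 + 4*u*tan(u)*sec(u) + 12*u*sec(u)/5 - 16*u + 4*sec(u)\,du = 2*u*(3*u + 10)*(20*u^3 + u^2 - 10*u + 5*sec(u))/25 + C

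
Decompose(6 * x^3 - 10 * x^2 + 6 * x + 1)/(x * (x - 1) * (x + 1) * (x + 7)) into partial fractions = 863/(112*(x + 7)) - 7/(4*(x + 1)) + 3/(16*(x - 1)) - 1/(7*x)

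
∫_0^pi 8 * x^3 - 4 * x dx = 2*pi*(-pi + pi^3)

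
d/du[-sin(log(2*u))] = -cos(log(u) + log(2))/u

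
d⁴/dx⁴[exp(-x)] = exp(-x)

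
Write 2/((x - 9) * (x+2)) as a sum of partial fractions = -2/(11*(x + 2)) + 2/(11*(x - 9))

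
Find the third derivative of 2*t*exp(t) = 2*t*exp(t) + 6*exp(t)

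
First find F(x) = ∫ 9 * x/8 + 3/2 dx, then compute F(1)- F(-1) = 3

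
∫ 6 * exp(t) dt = 6*exp(t) + C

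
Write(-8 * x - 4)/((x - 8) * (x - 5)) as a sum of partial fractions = 44/(3*(x - 5)) - 68/(3*(x - 8))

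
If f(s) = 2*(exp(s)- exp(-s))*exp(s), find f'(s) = 4*exp(2*s)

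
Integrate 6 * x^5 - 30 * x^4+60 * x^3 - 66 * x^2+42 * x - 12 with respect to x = x^6 - 6*x^5 + 15*x^4 - 22*x^3 + 21*x^2 - 12*x + C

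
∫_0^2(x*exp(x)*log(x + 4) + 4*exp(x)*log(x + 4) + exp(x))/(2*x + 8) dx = -log(2) + exp(2)*log(6)/2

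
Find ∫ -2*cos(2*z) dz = -sin(2*z) + C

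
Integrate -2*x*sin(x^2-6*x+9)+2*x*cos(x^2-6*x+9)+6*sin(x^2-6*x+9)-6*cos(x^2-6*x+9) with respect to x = sin((x - 3)^2) + cos((x - 3)^2) + C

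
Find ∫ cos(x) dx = sin(x) + C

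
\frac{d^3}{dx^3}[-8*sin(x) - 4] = 8*cos(x)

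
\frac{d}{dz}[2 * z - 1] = 2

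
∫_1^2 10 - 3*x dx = 11/2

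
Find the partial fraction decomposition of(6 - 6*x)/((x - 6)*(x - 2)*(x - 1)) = 3/(2*(x - 2)) - 3/(2*(x - 6))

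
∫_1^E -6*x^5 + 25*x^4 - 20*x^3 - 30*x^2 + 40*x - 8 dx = (-2 + E)^3*(-exp(3) - exp(2) + E) - 1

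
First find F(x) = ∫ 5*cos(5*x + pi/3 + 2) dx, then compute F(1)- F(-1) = -cos(pi/6 + 3) + sin(pi/3 + 7)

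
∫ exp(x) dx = exp(x) + C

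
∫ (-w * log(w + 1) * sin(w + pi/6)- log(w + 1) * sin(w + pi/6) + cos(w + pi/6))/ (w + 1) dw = log(w + 1)*cos(w + pi/6) + C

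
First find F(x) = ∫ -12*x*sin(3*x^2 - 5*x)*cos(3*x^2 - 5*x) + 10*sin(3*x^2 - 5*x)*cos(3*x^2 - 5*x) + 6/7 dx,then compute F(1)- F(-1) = cos(4)/2 - cos(16)/2 + 12/7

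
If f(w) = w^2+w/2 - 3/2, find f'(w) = 2*w + 1/2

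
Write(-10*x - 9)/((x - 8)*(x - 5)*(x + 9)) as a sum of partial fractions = 81/(238*(x + 9)) + 59/(42*(x - 5)) - 89/(51*(x - 8))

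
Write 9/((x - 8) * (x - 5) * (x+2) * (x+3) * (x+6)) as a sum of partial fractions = 3/(616*(x + 6)) - 3/(88*(x + 3)) + 9/(280*(x + 2)) - 3/(616*(x - 5)) + 3/(1540*(x - 8))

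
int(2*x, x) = x^2 + C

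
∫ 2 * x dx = x^2 + C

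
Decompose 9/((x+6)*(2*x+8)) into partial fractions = -9/(4*(x + 6)) + 9/(4*(x + 4))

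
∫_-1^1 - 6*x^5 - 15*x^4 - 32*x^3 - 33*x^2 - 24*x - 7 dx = -42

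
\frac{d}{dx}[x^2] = 2*x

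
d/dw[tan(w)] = cos(w)^(-2)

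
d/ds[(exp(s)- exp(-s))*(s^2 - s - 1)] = (s^2*exp(2*s) + s^2 + s*exp(2*s) - 3*s - 2*exp(2*s))*exp(-s)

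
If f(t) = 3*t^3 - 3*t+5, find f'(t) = 9*t^2 - 3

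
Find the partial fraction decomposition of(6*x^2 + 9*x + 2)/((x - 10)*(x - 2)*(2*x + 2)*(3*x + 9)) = -29/(780*(x + 3)) - 1/(396*(x + 1)) - 11/(180*(x - 2)) + 173/(1716*(x - 10))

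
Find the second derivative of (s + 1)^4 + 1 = 12*s^2 + 24*s + 12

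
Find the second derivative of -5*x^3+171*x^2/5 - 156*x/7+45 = 342/5 - 30*x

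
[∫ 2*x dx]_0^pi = pi^2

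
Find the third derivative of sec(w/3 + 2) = 2*tan(w/3 + 2)^3*sec(w/3 + 2)/9 + 5*tan(w/3 + 2)*sec(w/3 + 2)/27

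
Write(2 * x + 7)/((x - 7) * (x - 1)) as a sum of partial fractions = -3/(2*(x - 1)) + 7/(2*(x - 7))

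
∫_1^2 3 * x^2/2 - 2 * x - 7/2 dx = -3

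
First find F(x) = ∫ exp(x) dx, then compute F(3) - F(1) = -E + exp(3)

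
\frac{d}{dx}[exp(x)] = exp(x)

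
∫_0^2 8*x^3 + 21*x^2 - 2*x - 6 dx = 72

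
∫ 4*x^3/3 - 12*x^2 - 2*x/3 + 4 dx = x^4/3 - 4*x^3 - x^2/3 + 4*x + C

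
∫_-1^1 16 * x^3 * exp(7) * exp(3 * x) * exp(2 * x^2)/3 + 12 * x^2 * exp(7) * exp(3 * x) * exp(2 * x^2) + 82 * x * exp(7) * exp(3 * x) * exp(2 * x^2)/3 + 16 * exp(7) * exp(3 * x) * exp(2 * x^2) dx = -4*exp(6) + 8*exp(12)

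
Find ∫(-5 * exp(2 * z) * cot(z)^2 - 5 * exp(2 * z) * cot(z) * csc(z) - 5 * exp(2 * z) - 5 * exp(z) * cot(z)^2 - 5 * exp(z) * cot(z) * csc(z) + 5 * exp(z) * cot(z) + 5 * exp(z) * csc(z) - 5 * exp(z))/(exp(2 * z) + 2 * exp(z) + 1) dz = (5*(cot(z) + csc(z))*exp(z) + 2*exp(z) + 2)/(exp(z) + 1) + C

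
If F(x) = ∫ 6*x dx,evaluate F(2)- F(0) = 12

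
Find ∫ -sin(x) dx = cos(x) + C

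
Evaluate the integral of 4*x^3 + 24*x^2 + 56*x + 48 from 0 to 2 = 288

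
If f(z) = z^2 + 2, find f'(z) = 2*z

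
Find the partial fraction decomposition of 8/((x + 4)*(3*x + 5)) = 24/(7*(3*x + 5)) - 8/(7*(x + 4))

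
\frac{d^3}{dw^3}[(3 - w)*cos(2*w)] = -8*w*sin(2*w) + 24*sin(2*w) + 12*cos(2*w)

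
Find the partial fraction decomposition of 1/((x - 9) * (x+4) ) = -1/(13*(x + 4)) + 1/(13*(x - 9))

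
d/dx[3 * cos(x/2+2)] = -3*sin(x/2 + 2)/2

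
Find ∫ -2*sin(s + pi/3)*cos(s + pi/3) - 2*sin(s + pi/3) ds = (cos(s + pi/3) + 2)*cos(s + pi/3) + C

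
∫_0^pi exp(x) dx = -1 + exp(pi)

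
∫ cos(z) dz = sin(z) + C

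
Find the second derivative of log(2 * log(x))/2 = (-log(x) - 1)/(2*x^2*log(x)^2)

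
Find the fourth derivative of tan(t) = 24*tan(t)^5 + 40*tan(t)^3 + 16*tan(t)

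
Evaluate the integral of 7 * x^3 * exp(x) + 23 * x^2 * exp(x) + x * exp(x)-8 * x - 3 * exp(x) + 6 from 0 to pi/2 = -pi^2 + 3*pi + pi*(-3 + pi + 7*pi^2/4)*exp(pi/2)/2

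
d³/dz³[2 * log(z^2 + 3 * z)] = (8*z^3 + 36*z^2 + 108*z + 108)/(z^6 + 9*z^5 + 27*z^4 + 27*z^3)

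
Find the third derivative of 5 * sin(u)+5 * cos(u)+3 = 5*sin(u) - 5*cos(u)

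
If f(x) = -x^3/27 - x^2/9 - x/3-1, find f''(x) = -2*x/9 - 2/9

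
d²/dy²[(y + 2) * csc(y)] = (-y + 2*y/sin(y)^2 - 2 - 2*cos(y)/sin(y) + 4/sin(y)^2)/sin(y)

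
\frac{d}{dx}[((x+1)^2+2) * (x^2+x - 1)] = 4*x^3 + 9*x^2 + 8*x + 1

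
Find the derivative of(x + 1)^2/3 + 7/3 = 2*x/3 + 2/3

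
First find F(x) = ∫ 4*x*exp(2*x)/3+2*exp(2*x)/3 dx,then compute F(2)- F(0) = 4*exp(4)/3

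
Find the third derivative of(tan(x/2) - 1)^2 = 3*tan(x/2)^5 - 3*tan(x/2)^4/2 + 5*tan(x/2)^3 - 2*tan(x/2)^2 + 2*tan(x/2) - 1/2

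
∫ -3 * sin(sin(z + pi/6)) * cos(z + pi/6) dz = 3*cos(sin(z + pi/6)) + C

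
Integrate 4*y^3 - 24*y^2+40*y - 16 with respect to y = y^4 - 8*y^3 + 20*y^2 - 16*y + C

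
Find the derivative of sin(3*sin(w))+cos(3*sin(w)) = 3*sqrt(2)*cos(w)*cos(3*sin(w) + pi/4)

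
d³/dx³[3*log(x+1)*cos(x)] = 3*(x^3*log(x + 1)*sin(x) + 3*x^2*log(x + 1)*sin(x) - 3*x^2*cos(x) + 3*x*log(x + 1)*sin(x) + 3*x*sin(x) - 6*x*cos(x) + log(x + 1)*sin(x) + 3*sin(x) - cos(x))/(x^3 + 3*x^2 + 3*x + 1)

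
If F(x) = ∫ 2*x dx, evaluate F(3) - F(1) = 8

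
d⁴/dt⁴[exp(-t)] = exp(-t)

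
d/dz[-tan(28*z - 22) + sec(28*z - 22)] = -28*tan(28*z - 22)^2 + 28*tan(28*z - 22)*sec(28*z - 22) - 28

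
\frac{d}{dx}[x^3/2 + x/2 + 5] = 3*x^2/2 + 1/2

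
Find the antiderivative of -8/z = -8*log(z) + C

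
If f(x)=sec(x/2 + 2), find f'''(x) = 3*tan(x/2 + 2)^3*sec(x/2 + 2)/4 + 5*tan(x/2 + 2)*sec(x/2 + 2)/8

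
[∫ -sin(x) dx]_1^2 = -cos(1) + cos(2)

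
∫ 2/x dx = 2*log(x) + C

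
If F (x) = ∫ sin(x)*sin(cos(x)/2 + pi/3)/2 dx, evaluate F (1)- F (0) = -cos(1/2 + pi/3) + cos(cos(1)/2 + pi/3)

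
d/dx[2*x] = 2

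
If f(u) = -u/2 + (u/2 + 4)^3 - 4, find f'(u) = 3*u^2/8 + 6*u + 47/2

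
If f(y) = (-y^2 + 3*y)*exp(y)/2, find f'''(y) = -y^2*exp(y)/2 - 3*y*exp(y)/2 + 3*exp(y)/2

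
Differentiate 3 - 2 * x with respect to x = -2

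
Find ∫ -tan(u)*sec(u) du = -sec(u) + C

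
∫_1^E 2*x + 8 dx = -25 + (E + 4)^2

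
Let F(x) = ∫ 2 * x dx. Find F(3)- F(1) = 8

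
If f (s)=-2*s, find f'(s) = -2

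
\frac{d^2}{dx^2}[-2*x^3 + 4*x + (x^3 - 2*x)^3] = 72*x^7 - 252*x^5 + 240*x^3 - 60*x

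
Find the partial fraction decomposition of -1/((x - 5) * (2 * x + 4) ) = 1/(14*(x + 2)) - 1/(14*(x - 5))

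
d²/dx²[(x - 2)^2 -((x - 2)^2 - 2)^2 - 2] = -12*x^2 + 48*x - 38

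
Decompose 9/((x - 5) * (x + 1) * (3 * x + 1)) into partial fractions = -81/(32*(3*x + 1)) + 3/(4*(x + 1)) + 3/(32*(x - 5))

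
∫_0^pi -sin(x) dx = -2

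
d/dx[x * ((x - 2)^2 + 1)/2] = 3*x^2/2 - 4*x + 5/2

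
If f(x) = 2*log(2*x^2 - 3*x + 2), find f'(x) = (8*x - 6)/(2*x^2 - 3*x + 2)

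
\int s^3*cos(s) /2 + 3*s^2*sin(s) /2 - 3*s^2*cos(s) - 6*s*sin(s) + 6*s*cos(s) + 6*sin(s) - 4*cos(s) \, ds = (s - 2)^3*sin(s)/2 + C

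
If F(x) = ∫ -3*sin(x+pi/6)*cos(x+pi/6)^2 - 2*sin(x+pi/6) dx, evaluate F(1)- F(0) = -11*sqrt(3)/8 + cos(pi/6 + 1)^3 + 2*cos(pi/6 + 1)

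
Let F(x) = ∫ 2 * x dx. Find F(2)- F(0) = 4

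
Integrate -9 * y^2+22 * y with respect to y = -3*y^3 + 11*y^2 + C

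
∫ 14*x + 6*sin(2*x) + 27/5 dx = 7*x^2 + 27*x/5 - 3*cos(2*x) + C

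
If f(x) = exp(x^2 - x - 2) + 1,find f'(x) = (2*x - 1)*exp(x^2 - x - 2)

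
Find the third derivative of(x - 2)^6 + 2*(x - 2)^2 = 120*x^3 - 720*x^2 + 1440*x - 960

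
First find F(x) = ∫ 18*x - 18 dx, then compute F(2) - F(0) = 0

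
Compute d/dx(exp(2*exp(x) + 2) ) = 2*exp(x + 2*exp(x) + 2)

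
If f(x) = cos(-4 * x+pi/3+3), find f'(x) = 4*sin(-4*x + pi/3 + 3)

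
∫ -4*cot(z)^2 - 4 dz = 4*cot(z) + C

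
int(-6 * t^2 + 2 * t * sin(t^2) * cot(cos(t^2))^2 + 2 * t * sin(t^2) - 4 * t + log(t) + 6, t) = -2*t^3 - 2*t^2 + t*log(t) + 5*t + cot(cos(t^2)) + C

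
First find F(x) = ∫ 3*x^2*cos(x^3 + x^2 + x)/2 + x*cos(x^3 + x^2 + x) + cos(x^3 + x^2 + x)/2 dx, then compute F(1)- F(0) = sin(3)/2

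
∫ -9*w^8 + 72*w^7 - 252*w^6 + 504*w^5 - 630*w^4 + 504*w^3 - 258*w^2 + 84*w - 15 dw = -w^9 + 9*w^8 - 36*w^7 + 84*w^6 - 126*w^5 + 126*w^4 - 86*w^3 + 42*w^2 - 15*w + C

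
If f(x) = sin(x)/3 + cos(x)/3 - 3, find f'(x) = -sin(x)/3 + cos(x)/3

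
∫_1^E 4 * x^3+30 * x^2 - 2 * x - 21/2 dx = 11/2 + (E/2 + 5)*(-2*E - 1 + 2*exp(3))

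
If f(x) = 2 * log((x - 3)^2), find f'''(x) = 8/(x^3 - 9*x^2 + 27*x - 27)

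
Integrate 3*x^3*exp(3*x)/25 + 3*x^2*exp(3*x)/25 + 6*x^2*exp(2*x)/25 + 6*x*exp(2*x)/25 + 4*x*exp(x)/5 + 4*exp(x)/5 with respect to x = x*(x^2*exp(2*x) + 3*x*exp(x) + 20)*exp(x)/25 + C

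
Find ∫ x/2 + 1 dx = x^2/4 + x + C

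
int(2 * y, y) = y^2 + C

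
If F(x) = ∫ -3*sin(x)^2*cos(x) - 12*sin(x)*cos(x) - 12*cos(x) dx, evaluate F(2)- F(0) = 8 - (sin(2) + 2)^3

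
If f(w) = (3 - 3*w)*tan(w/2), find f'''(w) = -9*w*tan(w/2)^4/4 - 3*w*tan(w/2)^2 - 3*w/4 + 9*tan(w/2)^4/4 - 9*tan(w/2)^3/2 + 3*tan(w/2)^2 - 9*tan(w/2)/2 + 3/4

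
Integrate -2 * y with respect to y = -y^2 + C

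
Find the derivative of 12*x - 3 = 12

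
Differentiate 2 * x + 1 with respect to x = 2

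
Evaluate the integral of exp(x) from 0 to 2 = -1 + exp(2)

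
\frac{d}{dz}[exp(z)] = exp(z)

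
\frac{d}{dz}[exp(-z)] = -exp(-z)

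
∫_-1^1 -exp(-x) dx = -E + exp(-1)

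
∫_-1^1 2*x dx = 0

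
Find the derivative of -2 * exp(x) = -2*exp(x)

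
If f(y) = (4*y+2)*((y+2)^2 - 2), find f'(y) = 12*y^2 + 36*y + 16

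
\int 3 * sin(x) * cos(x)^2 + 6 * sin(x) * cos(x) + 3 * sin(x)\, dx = -(cos(x) + 1)^3 + C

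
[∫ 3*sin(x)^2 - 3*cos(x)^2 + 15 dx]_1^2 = -3*sin(4)/2 + 3*sin(2)/2 + 15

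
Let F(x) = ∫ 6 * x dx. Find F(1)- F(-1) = 0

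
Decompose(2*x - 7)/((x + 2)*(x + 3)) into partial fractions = 13/(x + 3) - 11/(x + 2)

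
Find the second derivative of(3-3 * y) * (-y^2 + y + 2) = 18*y - 12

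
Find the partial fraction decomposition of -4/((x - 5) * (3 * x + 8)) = 12/(23*(3*x + 8)) - 4/(23*(x - 5))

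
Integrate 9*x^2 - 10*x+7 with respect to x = 3*x^3 - 5*x^2 + 7*x + C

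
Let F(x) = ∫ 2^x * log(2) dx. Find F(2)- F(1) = 2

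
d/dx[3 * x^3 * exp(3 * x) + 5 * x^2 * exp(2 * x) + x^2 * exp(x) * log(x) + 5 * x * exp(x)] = 9*x^3*exp(3*x) + 9*x^2*exp(3*x) + 10*x^2*exp(2*x) + x^2*exp(x)*log(x) + 10*x*exp(2*x) + 2*x*exp(x)*log(x) + 6*x*exp(x) + 5*exp(x)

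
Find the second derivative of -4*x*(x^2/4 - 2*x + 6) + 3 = 16 - 6*x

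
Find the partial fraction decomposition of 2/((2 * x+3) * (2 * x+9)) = -1/(3*(2*x + 9)) + 1/(3*(2*x + 3))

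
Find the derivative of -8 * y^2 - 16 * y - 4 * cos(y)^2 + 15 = -16*y + 4*sin(2*y) - 16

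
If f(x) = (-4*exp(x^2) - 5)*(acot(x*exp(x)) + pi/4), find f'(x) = (-8*x^3*exp(x^2 + 2*x)*acot(x*exp(x)) - 2*pi*x^3*exp(x^2 + 2*x) + 5*x*exp(x) - 8*x*exp(x^2)*acot(x*exp(x)) - 2*pi*x*exp(x^2) + 4*x*exp(x^2 + x) + 5*exp(x) + 4*exp(x^2 + x))/(x^2*exp(2*x) + 1)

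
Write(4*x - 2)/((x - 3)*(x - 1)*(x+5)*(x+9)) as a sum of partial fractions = 19/(240*(x + 9)) - 11/(96*(x + 5)) - 1/(60*(x - 1)) + 5/(96*(x - 3))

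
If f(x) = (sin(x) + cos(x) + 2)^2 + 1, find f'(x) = 2*cos(2*x) + 4*sqrt(2)*cos(x + pi/4)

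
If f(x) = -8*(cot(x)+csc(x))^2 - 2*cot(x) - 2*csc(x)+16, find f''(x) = 2*(1 + 8*cos(x)/sin(x) + 32/sin(x) - 2*cos(x)/sin(x)^2 - 2/sin(x)^2 - 48*cos(x)/sin(x)^3 - 48/sin(x)^3)/sin(x)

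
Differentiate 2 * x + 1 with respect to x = 2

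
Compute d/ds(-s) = -1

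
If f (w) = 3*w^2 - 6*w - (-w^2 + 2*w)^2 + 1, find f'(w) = -4*w^3 + 12*w^2 - 2*w - 6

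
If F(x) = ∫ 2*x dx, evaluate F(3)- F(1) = 8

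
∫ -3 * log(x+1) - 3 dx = -3*(x + 1)*log(x + 1) + C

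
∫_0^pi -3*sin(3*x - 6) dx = -2*cos(6)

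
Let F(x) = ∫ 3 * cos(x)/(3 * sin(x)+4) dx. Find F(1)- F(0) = -log(4) + log(3*sin(1) + 4)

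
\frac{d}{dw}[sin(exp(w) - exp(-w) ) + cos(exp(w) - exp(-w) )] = sqrt(2)*(exp(2*w) + 1)*exp(-w)*cos(exp(w) + pi/4 - exp(-w))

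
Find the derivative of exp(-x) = -exp(-x)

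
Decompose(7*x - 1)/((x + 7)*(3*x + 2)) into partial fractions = -17/(19*(3*x + 2)) + 50/(19*(x + 7))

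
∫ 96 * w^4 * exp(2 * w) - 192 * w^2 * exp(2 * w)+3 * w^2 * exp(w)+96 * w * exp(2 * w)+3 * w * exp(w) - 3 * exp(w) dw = 3*w*(w - 1)*(16*w*(w - 1)*exp(w) + 1)*exp(w) + C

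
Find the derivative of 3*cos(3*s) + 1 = -9*sin(3*s)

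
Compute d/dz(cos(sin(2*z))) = -2*sin(sin(2*z))*cos(2*z)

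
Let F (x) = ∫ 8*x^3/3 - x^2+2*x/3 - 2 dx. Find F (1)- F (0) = -4/3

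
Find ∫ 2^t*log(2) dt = 2^t + C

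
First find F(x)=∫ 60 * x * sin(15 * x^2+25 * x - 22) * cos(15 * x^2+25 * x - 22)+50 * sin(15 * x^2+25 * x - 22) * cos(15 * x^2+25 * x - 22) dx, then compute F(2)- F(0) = -cos(176)/2 + cos(44)/2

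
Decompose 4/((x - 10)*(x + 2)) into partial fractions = -1/(3*(x + 2)) + 1/(3*(x - 10))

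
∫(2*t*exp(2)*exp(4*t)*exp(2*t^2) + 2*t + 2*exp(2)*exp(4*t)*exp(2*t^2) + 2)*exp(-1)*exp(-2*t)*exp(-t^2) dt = 2*sinh((t + 1)^2) + C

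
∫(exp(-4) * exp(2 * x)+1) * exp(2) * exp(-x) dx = 2*sinh(x - 2) + C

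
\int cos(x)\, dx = sin(x) + C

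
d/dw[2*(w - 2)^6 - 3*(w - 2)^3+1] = 12*w^5 - 120*w^4 + 480*w^3 - 969*w^2 + 996*w - 420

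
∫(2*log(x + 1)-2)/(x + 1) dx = (log(x + 1) - 2)*log(x + 1) + C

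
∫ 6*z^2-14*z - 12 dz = 2*z^3 - 7*z^2 - 12*z + C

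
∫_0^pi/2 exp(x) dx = -1 + exp(pi/2)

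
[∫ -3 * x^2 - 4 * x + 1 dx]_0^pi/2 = -pi*(-2 + (1 + pi/2)^2)/2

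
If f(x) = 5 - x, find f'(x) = -1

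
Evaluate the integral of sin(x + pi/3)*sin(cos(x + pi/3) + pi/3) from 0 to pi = sqrt(3)*sin(1/2)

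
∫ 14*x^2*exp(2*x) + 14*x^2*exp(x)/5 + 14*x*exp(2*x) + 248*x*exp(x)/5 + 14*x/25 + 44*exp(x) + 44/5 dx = 2*x*exp(x) + 2*x/5 + 7*(5*x*exp(x) + x + 15)^2/25 + C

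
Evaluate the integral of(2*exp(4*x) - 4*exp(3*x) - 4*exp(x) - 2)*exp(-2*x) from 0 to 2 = -4 + (-2 - exp(-2) + exp(2))^2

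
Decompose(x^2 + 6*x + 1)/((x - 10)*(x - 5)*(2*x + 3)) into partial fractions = -1/(13*(2*x + 3)) - 56/(65*(x - 5)) + 7/(5*(x - 10))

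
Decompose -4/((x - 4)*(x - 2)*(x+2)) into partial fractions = -1/(6*(x + 2)) + 1/(2*(x - 2)) - 1/(3*(x - 4))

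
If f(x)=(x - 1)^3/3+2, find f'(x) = x^2 - 2*x + 1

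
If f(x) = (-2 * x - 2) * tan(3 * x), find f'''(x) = -324*x*tan(3*x)^4 - 432*x*tan(3*x)^2 - 108*x - 324*tan(3*x)^4 - 108*tan(3*x)^3 - 432*tan(3*x)^2 - 108*tan(3*x) - 108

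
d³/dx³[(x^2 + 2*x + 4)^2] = 24*x + 24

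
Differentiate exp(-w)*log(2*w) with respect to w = (-w*log(w) - w*log(2) + 1)*exp(-w)/w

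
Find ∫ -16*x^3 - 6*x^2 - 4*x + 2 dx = -4*x^4 - 2*x^3 - 2*x^2 + 2*x + C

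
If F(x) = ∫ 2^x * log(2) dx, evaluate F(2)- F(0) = 3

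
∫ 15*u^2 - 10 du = 5*u^3 - 10*u + C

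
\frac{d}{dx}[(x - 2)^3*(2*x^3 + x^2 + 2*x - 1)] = 12*x^5 - 55*x^4 + 80*x^3 - 51*x^2 + 44*x - 28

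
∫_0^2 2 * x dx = 4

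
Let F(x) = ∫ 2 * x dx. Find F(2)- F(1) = 3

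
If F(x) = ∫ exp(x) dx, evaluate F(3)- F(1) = -E + exp(3)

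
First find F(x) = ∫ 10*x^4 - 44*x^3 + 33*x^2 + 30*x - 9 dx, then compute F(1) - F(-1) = 8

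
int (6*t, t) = 3*t^2 + C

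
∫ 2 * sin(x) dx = -2*cos(x) + C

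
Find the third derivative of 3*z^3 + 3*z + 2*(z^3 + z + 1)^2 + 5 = 240*z^3 + 96*z + 42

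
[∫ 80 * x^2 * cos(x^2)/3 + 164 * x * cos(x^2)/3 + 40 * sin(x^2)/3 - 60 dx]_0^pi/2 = (-3 + 2*sin(pi^2/4)/3)*(10*pi + 41) + 123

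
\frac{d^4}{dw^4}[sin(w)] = sin(w)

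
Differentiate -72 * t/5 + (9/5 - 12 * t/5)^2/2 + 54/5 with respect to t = 144*t/25 - 468/25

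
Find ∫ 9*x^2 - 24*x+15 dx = 3*x^3 - 12*x^2 + 15*x + C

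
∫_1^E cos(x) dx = -sin(1) + sin(E)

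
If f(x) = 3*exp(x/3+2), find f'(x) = exp(x/3 + 2)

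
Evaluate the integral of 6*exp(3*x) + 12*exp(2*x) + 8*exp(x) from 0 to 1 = -18 + 2*E + 2*(1 + E)^3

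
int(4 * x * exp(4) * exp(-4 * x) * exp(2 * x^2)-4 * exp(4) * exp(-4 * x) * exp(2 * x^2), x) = exp(2*(x - 1)^2 + 2) + C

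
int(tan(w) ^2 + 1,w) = tan(w) + C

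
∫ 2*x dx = x^2 + C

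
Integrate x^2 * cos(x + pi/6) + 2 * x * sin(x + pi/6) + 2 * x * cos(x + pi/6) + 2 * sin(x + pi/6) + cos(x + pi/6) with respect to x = (x + 1)^2*sin(x + pi/6) + C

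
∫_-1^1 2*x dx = 0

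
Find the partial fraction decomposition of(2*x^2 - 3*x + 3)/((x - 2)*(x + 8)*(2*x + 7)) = -152/(99*(2*x + 7)) + 31/(18*(x + 8)) + 1/(22*(x - 2))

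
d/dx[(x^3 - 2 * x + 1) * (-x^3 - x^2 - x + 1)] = -6*x^5 - 5*x^4 + 4*x^3 + 6*x^2 + 2*x - 3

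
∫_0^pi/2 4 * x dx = pi^2/2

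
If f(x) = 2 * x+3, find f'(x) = 2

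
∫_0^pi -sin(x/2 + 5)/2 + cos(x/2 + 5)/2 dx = -2*sin(5)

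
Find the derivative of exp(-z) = -exp(-z)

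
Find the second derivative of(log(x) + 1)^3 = (3 - 3*log(x)^2)/x^2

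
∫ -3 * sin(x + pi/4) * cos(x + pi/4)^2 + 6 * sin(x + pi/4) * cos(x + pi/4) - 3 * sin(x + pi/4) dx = (cos(x + pi/4) - 1)^3 + C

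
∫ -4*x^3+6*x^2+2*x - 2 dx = -x^4 + 2*x^3 + x^2 - 2*x + C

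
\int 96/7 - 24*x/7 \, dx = -12*x^2/7 + 96*x/7 + C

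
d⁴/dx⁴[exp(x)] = exp(x)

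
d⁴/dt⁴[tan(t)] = 24*tan(t)^5 + 40*tan(t)^3 + 16*tan(t)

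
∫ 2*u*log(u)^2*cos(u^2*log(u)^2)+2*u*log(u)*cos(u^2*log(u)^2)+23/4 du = 23*u/4 + sin(u^2*log(u)^2) + C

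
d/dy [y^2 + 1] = 2*y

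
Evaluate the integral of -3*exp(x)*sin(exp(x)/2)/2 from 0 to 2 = -3*cos(1/2) + 3*cos(exp(2)/2)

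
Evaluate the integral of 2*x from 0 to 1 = 1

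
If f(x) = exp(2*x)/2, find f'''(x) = 4*exp(2*x)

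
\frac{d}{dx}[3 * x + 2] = 3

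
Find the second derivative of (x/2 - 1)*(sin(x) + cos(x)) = -x*sin(x)/2 - x*cos(x)/2 + 2*cos(x)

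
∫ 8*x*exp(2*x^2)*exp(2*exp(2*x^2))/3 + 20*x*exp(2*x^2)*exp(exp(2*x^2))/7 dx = (7*exp(exp(2*x^2)) + 15)*exp(exp(2*x^2))/21 + C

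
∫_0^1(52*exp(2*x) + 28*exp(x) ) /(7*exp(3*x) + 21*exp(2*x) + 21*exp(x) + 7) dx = -17/7 + 12*exp(2)/(7*(1 + E)^2) + 4*E/(1 + E)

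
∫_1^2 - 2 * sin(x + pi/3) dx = 2*cos(pi/3 + 2) - 2*cos(1 + pi/3)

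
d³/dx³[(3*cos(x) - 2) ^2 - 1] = 12*(6*cos(x) - 1)*sin(x)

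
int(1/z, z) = log(2*z) + C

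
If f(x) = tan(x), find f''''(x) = 24*tan(x)^5 + 40*tan(x)^3 + 16*tan(x)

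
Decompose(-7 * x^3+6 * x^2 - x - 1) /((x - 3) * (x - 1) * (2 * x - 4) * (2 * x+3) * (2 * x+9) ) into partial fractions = 6103/(25740*(2*x + 9)) - 43/(540*(2*x + 3)) - 3/(220*(x - 1)) + 5/(26*(x - 2)) - 139/(540*(x - 3))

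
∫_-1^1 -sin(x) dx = 0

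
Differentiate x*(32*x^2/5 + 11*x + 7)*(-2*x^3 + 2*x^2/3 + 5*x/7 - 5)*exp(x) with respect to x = -64*x^6*exp(x)/5 - 1418*x^5*exp(x)/15 - 1906*x^4*exp(x)/21 - 195*x^3*exp(x)/7 - 759*x^2*exp(x)/7 - 135*x*exp(x) - 35*exp(x)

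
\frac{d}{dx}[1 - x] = -1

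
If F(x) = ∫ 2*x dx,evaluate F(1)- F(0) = 1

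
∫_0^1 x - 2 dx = -3/2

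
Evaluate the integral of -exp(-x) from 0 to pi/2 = -1 + exp(-pi/2)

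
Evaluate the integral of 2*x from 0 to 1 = 1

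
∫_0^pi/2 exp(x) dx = -1 + exp(pi/2)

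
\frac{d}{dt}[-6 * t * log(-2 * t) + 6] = -6*log(-t) - 6 - 6*log(2)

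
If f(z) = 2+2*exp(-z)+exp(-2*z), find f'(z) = (-2*exp(z) - 2)*exp(-2*z)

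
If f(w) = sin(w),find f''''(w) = sin(w)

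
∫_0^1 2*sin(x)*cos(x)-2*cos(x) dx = -1 + (1 - sin(1))^2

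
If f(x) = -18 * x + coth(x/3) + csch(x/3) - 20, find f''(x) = (cosh(x/3) + 1)^2/(9*sinh(x/3)^3)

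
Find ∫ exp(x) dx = exp(x) + C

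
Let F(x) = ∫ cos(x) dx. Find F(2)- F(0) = sin(2)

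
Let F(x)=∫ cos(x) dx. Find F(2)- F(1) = -sin(1) + sin(2)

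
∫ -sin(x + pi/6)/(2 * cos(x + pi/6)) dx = log(cos(x + pi/6))/2 + C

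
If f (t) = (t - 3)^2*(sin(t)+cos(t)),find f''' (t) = t^2*sin(t) - t^2*cos(t) - 12*t*sin(t) + 21*sin(t) + 15*cos(t)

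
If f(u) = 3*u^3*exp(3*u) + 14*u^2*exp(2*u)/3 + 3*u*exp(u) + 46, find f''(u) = 27*u^3*exp(3*u) + 54*u^2*exp(3*u) + 56*u^2*exp(2*u)/3 + 18*u*exp(3*u) + 112*u*exp(2*u)/3 + 3*u*exp(u) + 28*exp(2*u)/3 + 6*exp(u)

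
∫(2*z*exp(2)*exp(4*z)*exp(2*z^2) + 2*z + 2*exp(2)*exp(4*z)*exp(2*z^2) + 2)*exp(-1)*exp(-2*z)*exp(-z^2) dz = 2*sinh((z + 1)^2) + C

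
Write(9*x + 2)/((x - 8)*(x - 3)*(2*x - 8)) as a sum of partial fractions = 29/(10*(x - 3)) - 19/(4*(x - 4)) + 37/(20*(x - 8))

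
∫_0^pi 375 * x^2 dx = 125*pi^3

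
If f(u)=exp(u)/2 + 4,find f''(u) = exp(u)/2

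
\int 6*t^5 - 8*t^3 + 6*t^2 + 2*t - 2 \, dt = t^6 - 2*t^4 + 2*t^3 + t^2 - 2*t + C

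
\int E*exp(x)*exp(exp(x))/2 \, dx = exp(exp(x) + 1)/2 + C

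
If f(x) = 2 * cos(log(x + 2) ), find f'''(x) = (-2*sin(log(x + 2)) + 6*cos(log(x + 2)))/(x^3 + 6*x^2 + 12*x + 8)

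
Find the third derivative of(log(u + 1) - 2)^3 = (6*log(u + 1)^2 - 42*log(u + 1) + 66)/(u^3 + 3*u^2 + 3*u + 1)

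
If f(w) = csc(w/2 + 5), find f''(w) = cot(w/2 + 5)^2*csc(w/2 + 5)/2 + csc(w/2 + 5)/4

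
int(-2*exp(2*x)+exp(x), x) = (1 - exp(x))*exp(x) + C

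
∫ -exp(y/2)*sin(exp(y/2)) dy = 2*cos(exp(y/2)) + C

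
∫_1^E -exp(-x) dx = -exp(-1) + exp(-E)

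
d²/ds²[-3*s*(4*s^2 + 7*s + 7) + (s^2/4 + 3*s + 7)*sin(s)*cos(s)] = -s^2*sin(2*s)/2 - 6*s*sin(2*s) + s*cos(2*s) - 72*s - 55*sin(2*s)/4 + 6*cos(2*s) - 42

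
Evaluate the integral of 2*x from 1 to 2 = 3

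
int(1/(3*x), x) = log(x)/3 + C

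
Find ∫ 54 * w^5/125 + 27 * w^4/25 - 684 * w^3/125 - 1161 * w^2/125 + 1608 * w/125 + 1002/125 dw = 9*w^6/125 + 27*w^5/125 - 171*w^4/125 - 387*w^3/125 + 804*w^2/125 + 1002*w/125 + C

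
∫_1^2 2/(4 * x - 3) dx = log(5)/2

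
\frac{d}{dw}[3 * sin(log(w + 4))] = 3*cos(log(w + 4))/(w + 4)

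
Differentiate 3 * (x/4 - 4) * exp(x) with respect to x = 3*x*exp(x)/4 - 45*exp(x)/4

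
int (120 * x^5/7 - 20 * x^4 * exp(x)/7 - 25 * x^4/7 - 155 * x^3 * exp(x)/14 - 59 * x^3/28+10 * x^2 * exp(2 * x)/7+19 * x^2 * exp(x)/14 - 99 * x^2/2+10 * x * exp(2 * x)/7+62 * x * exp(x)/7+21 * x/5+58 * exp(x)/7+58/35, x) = -8*x^3 + x^2 + 4*x*exp(x) + 4*x/5 + (-40*x^3 + 5*x^2 + 20*x*exp(x) + 4*x + 60)^2/560 + C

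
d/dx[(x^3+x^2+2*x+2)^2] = 6*x^5 + 10*x^4 + 20*x^3 + 24*x^2 + 16*x + 8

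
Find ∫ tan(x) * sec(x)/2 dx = sec(x)/2 + C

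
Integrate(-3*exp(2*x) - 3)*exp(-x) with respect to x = -6*sinh(x) + C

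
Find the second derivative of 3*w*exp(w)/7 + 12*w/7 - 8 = 3*w*exp(w)/7 + 6*exp(w)/7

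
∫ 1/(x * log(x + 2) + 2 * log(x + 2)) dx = log(3*log(x + 2)) + C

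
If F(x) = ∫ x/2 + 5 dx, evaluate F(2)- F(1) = 23/4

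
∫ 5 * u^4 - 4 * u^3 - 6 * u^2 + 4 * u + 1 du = u^5 - u^4 - 2*u^3 + 2*u^2 + u + C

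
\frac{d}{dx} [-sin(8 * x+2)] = -8*cos(8*x + 2)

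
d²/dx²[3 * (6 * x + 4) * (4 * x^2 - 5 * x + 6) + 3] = 432*x - 84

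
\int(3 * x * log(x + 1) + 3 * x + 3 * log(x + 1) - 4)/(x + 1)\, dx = (3*x - 4)*log(x + 1) + C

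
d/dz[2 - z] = -1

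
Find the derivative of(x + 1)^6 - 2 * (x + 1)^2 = 6*x^5 + 30*x^4 + 60*x^3 + 60*x^2 + 26*x + 2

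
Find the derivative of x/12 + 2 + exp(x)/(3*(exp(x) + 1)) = (exp(2*x) + 6*exp(x) + 1)/(12*exp(2*x) + 24*exp(x) + 12)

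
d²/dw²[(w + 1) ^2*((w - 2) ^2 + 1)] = 12*w^2 - 12*w - 4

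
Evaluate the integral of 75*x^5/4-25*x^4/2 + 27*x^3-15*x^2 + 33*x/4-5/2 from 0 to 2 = 399/2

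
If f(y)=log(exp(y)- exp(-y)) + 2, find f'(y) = (exp(2*y) + 1)/(exp(2*y) - 1)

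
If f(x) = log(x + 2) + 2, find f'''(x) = 2/(x^3 + 6*x^2 + 12*x + 8)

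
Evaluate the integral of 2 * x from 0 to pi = pi^2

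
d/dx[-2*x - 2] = -2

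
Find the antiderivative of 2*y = y^2 + C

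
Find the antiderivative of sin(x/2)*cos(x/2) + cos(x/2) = 2*sin(x/2) - cos(x)/2 + C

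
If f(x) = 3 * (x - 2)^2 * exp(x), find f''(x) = 3*x^2*exp(x) - 6*exp(x)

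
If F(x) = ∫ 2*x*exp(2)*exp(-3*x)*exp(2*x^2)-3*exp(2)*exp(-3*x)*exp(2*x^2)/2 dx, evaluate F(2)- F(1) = -E/2 + exp(4)/2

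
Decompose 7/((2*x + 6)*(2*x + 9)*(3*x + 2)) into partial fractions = 9/(46*(3*x + 2)) + 14/(69*(2*x + 9)) - 1/(6*(x + 3))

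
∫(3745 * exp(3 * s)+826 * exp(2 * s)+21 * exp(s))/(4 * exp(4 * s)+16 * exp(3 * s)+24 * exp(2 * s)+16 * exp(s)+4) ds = (1409*exp(3*s) + 482*exp(2*s) + 69*exp(s) + 16)/(4*(exp(3*s) + 3*exp(2*s) + 3*exp(s) + 1)) + C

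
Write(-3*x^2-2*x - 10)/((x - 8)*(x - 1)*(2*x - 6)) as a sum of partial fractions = -15/(28*(x - 1)) + 43/(20*(x - 3)) - 109/(35*(x - 8))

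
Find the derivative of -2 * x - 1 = -2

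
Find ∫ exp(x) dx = exp(x) + C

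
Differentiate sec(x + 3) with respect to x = tan(x + 3)*sec(x + 3)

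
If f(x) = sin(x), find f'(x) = cos(x)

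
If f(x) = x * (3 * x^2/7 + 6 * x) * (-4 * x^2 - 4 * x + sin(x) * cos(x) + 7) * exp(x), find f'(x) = 3*x*(-4*x^4/7 - 80*x^3/7 + x^2*sin(2*x)/14 + x^2*cos(2*x)/7 - 289*x^2/7 + 17*x*sin(2*x)/14 + 2*x*cos(2*x) - 7*x + 2*sin(2*x) + 28)*exp(x)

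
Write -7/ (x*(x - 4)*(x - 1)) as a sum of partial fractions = 7/(3*(x - 1)) - 7/(12*(x - 4)) - 7/(4*x)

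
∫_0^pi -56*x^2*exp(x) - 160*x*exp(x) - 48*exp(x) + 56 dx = (12 + 14*pi)*(-4*pi*exp(pi) + 4) - 48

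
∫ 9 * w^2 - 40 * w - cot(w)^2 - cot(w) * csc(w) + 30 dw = 3*w^3 - 20*w^2 + 31*w + cot(w) + csc(w) + C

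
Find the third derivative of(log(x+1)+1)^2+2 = (4*log(x + 1) - 2)/(x^3 + 3*x^2 + 3*x + 1)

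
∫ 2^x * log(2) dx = 2^x + C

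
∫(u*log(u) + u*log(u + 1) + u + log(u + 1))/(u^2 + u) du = (log(u) + 1)*log(u + 1) + C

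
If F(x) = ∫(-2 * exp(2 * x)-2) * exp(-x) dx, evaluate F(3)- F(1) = -2*exp(3) - 2*exp(-1) + 2*exp(-3) + 2*E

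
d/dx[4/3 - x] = -1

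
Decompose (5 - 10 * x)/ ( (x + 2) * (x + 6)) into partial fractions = -65/(4*(x + 6)) + 25/(4*(x + 2))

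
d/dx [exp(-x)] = -exp(-x)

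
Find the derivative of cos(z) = -sin(z)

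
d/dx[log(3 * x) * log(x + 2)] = (x*log(x) + x*log(x + 2) + x*log(3) + 2*log(x + 2))/(x^2 + 2*x)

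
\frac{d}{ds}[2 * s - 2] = 2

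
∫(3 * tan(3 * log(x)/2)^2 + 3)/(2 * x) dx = tan(3*log(x)/2) + C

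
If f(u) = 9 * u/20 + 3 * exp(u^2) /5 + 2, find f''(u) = 12*u^2*exp(u^2)/5 + 6*exp(u^2)/5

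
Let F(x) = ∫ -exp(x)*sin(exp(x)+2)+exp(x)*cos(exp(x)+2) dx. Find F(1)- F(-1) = sin(2 + E) - sin(exp(-1) + 2) + cos(2 + E) - cos(exp(-1) + 2)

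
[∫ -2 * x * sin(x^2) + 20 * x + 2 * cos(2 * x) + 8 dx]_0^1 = cos(1) + sin(2) + 17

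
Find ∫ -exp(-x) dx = exp(-x) + C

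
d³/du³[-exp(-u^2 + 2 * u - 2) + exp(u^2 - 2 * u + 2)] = (8*u^3*exp(2*u^2 - 4*u + 4) + 8*u^3 - 24*u^2*exp(2*u^2 - 4*u + 4) - 24*u^2 + 36*u*exp(2*u^2 - 4*u + 4) + 12*u - 20*exp(2*u^2 - 4*u + 4) + 4)*exp(-u^2 + 2*u - 2)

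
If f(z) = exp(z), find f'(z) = exp(z)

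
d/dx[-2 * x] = -2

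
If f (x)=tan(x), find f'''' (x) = 24*tan(x)^5 + 40*tan(x)^3 + 16*tan(x)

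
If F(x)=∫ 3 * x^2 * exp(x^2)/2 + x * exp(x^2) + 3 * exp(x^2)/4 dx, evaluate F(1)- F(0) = -1/2 + 5*E/4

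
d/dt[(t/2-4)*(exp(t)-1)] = t*exp(t)/2 - 7*exp(t)/2 - 1/2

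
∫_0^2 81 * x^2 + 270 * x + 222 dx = 1200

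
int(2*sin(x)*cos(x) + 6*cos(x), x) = (sin(x) + 3)^2 + C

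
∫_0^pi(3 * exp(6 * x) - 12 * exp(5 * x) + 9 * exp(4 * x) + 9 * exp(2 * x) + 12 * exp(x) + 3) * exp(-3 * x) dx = 8 + (-2 - exp(-pi) + exp(pi))^3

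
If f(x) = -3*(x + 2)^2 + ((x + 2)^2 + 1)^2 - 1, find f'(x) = 4*x^3 + 24*x^2 + 46*x + 28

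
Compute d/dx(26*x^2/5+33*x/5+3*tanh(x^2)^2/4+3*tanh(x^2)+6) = 3*x*sinh(x^2)/cosh(x^2)^3 + 52*x/5 + 6*x/cosh(x^2)^2 + 33/5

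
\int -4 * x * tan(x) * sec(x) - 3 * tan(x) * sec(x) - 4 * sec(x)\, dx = (-4*x - 3)*sec(x) + C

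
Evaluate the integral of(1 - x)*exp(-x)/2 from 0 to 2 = exp(-2)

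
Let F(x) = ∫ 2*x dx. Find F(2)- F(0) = 4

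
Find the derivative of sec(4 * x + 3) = 4*tan(4*x + 3)*sec(4*x + 3)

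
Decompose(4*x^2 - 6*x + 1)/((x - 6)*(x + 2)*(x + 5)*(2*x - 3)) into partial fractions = -8/(819*(2*x - 3)) - 131/(429*(x + 5)) + 29/(168*(x + 2)) + 109/(792*(x - 6))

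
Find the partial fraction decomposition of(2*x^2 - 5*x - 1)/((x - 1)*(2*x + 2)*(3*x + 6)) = 17/(18*(x + 2)) - 1/(2*(x + 1)) - 1/(9*(x - 1))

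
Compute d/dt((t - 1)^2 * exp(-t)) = (-t^2 + 4*t - 3)*exp(-t)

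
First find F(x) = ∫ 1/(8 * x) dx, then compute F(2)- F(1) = log(2)/8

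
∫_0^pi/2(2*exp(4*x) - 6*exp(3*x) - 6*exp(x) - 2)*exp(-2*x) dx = -9 + (-3 - exp(-pi/2) + exp(pi/2))^2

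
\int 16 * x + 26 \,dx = 8*x^2 + 26*x + C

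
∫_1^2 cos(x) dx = -sin(1) + sin(2)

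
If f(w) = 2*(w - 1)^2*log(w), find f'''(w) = (4*w^2 + 4*w + 4)/w^3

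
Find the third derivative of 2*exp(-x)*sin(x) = (4*sin(x) + 4*cos(x))*exp(-x)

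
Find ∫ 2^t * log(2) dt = 2^t + C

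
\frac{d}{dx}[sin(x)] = cos(x)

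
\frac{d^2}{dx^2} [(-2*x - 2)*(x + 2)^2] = -12*x - 20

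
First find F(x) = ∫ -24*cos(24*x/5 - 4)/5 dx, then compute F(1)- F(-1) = -sin(4/5) - sin(44/5)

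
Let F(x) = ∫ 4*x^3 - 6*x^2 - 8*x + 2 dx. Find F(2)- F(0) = -12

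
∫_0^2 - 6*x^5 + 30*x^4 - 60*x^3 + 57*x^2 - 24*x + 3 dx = -2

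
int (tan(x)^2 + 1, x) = tan(x) + C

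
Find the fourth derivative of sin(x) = sin(x)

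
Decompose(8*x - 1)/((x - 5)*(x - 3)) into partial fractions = -23/(2*(x - 3)) + 39/(2*(x - 5))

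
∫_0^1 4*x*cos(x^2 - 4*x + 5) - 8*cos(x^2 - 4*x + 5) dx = 2*sin(2) - 2*sin(5)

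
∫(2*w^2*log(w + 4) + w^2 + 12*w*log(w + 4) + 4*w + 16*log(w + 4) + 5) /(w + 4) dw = ((w + 2)^2 + 1)*log(w + 4) + C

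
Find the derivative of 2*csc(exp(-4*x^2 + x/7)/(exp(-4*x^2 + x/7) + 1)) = 2*(56*x - 1)*exp(x/7)*exp(-4*x^2)*cos(exp(x/7)/(exp(x/7) + exp(4*x^2)))/((7*exp(2*x/7)*exp(-8*x^2) + 14*exp(x/7)*exp(-4*x^2) + 7)*sin(exp(x/7)/(exp(x/7) + exp(4*x^2)))^2)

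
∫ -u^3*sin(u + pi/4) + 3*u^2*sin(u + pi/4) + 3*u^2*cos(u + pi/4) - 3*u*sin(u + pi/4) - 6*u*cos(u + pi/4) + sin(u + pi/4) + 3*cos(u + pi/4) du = (u - 1)^3*cos(u + pi/4) + C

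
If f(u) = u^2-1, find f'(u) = 2*u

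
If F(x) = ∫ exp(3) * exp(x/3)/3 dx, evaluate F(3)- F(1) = -exp(10/3) + exp(4)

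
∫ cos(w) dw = sin(w) + C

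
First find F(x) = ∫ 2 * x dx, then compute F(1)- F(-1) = 0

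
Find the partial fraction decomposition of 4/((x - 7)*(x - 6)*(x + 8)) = 2/(105*(x + 8)) - 2/(7*(x - 6)) + 4/(15*(x - 7))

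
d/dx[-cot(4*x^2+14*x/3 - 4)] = 2*(4*x + 7/3)/sin(2*(2*x^2 + 7*x/3 - 2))^2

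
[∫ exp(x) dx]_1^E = -E + exp(E)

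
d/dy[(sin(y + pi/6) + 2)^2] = sin(2*y + pi/3) + 4*cos(y + pi/6)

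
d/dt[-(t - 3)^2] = 6 - 2*t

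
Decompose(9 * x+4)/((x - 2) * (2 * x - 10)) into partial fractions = -11/(3*(x - 2)) + 49/(6*(x - 5))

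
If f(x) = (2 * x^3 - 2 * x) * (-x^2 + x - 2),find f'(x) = -10*x^4 + 8*x^3 - 6*x^2 - 4*x + 4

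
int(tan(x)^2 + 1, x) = tan(x) + C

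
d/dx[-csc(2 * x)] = 2*cot(2*x)*csc(2*x)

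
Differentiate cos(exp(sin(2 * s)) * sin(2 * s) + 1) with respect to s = -2*exp(sin(2*s))*sin(2*s)*sin(exp(sin(2*s))*sin(2*s) + 1)*cos(2*s) - 2*exp(sin(2*s))*sin(exp(sin(2*s))*sin(2*s) + 1)*cos(2*s)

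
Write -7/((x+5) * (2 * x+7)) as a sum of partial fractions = -14/(3*(2*x + 7)) + 7/(3*(x + 5))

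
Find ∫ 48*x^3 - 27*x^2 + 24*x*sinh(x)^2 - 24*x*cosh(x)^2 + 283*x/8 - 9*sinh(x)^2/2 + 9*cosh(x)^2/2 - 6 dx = 12*x^4 - 9*x^3 + 91*x^2/16 - 3*x/2 + C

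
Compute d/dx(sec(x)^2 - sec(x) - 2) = (-1 + 2/cos(x))*sin(x)/cos(x)^2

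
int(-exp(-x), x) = exp(-x) + C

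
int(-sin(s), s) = cos(s) + C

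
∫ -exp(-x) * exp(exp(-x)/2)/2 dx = exp(exp(-x)/2) + C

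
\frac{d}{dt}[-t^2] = -2*t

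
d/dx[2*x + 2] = 2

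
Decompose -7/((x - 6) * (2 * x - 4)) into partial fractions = 7/(8*(x - 2)) - 7/(8*(x - 6))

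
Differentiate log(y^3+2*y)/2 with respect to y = (3*y^2 + 2)/(2*y^3 + 4*y)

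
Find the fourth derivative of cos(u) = cos(u)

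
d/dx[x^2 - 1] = 2*x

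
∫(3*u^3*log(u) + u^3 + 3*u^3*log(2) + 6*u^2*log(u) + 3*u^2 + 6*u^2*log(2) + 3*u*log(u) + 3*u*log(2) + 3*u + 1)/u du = (u + 1)^3*log(2*u) + C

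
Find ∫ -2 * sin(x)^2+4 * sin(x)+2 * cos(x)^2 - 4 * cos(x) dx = (sqrt(2)*sin(x + pi/4) - 2)^2 + C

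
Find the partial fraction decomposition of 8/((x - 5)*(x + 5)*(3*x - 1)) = -9/(28*(3*x - 1)) + 1/(20*(x + 5)) + 2/(35*(x - 5))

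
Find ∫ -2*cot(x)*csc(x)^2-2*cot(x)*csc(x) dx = (csc(x) + 1)^2 + C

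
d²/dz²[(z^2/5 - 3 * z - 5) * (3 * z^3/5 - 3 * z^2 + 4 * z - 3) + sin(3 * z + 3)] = 12*z^3/5 - 144*z^2/5 + 204*z/5 - 9*sin(3*z + 3) + 24/5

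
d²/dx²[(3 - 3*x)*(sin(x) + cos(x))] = 3*x*sin(x) + 3*x*cos(x) + 3*sin(x) - 9*cos(x)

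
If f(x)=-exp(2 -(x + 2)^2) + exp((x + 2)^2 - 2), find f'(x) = (2*x*exp(2*x^2 + 8*x + 4) + 2*x + 4*exp(2*x^2 + 8*x + 4) + 4)*exp(-x^2 - 4*x - 2)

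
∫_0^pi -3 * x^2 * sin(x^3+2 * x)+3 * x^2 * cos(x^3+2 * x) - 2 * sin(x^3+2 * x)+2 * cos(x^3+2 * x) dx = -1 + sin(pi^3) + cos(pi^3)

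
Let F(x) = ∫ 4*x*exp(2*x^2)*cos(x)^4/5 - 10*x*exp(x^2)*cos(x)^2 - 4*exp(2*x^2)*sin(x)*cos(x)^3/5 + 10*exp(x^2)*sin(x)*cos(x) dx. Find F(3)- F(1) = E*(-5*exp(8)*cos(3)^2 - E*cos(1)^4/5 + 5*cos(1)^2 + exp(17)*cos(3)^4/5)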